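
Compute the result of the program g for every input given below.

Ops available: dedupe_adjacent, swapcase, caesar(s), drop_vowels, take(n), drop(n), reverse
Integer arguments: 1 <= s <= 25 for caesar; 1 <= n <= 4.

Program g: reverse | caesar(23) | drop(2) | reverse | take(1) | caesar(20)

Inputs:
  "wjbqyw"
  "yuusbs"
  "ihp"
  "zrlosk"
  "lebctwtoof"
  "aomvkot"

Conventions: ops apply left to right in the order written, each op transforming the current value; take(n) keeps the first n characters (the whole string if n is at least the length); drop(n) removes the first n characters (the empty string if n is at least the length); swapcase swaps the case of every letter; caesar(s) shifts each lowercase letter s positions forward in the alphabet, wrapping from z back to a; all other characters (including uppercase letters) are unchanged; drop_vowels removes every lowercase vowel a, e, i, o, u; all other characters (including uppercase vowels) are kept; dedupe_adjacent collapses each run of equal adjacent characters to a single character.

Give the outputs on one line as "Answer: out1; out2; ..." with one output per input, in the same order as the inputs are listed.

Execution, op by op:
  "wjbqyw" -> "wyqbjw" -> "tvnygt" -> "nygt" -> "tgyn" -> "t" -> "n"
  "yuusbs" -> "sbsuuy" -> "pyprrv" -> "prrv" -> "vrrp" -> "v" -> "p"
  "ihp" -> "phi" -> "mef" -> "f" -> "f" -> "f" -> "z"
  "zrlosk" -> "ksolrz" -> "hpliow" -> "liow" -> "woil" -> "w" -> "q"
  "lebctwtoof" -> "footwtcbel" -> "cllqtqzybi" -> "lqtqzybi" -> "ibyzqtql" -> "i" -> "c"
  "aomvkot" -> "tokvmoa" -> "qlhsjlx" -> "hsjlx" -> "xljsh" -> "x" -> "r"

"n"; "p"; "z"; "q"; "c"; "r"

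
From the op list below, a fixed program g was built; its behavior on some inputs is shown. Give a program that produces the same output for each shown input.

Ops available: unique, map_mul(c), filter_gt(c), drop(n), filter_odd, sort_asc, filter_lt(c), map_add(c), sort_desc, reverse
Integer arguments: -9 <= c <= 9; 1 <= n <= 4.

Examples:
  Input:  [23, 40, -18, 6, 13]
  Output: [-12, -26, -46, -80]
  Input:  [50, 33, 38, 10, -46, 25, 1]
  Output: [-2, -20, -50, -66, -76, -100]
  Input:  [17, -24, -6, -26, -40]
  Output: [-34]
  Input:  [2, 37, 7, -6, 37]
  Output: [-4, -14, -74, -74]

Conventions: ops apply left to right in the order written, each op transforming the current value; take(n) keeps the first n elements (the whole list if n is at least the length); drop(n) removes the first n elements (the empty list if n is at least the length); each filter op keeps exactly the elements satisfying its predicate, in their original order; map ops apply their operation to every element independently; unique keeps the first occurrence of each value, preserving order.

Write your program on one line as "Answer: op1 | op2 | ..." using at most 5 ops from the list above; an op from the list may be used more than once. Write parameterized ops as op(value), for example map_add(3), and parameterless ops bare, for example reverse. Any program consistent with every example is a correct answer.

map_mul(-2) | filter_lt(7) | reverse | sort_desc

Check, running the answer program on each example:
  [23, 40, -18, 6, 13] -> [-46, -80, 36, -12, -26] -> [-46, -80, -12, -26] -> [-26, -12, -80, -46] -> [-12, -26, -46, -80]
  [50, 33, 38, 10, -46, 25, 1] -> [-100, -66, -76, -20, 92, -50, -2] -> [-100, -66, -76, -20, -50, -2] -> [-2, -50, -20, -76, -66, -100] -> [-2, -20, -50, -66, -76, -100]
  [17, -24, -6, -26, -40] -> [-34, 48, 12, 52, 80] -> [-34] -> [-34] -> [-34]
  [2, 37, 7, -6, 37] -> [-4, -74, -14, 12, -74] -> [-4, -74, -14, -74] -> [-74, -14, -74, -4] -> [-4, -14, -74, -74]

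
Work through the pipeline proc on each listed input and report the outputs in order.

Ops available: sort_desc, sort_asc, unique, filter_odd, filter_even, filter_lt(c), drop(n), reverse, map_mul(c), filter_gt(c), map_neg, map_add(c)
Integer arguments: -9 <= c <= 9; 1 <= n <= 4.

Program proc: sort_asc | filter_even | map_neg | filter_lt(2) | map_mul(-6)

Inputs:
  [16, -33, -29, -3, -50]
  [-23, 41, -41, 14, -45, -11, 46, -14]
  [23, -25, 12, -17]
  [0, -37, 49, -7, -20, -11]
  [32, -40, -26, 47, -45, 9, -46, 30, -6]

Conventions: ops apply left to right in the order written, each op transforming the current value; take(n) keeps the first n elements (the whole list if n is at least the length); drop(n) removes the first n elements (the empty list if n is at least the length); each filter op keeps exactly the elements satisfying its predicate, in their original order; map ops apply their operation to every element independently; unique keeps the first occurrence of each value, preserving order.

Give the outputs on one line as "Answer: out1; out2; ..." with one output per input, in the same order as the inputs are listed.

Execution, op by op:
  [16, -33, -29, -3, -50] -> [-50, -33, -29, -3, 16] -> [-50, 16] -> [50, -16] -> [-16] -> [96]
  [-23, 41, -41, 14, -45, -11, 46, -14] -> [-45, -41, -23, -14, -11, 14, 41, 46] -> [-14, 14, 46] -> [14, -14, -46] -> [-14, -46] -> [84, 276]
  [23, -25, 12, -17] -> [-25, -17, 12, 23] -> [12] -> [-12] -> [-12] -> [72]
  [0, -37, 49, -7, -20, -11] -> [-37, -20, -11, -7, 0, 49] -> [-20, 0] -> [20, 0] -> [0] -> [0]
  [32, -40, -26, 47, -45, 9, -46, 30, -6] -> [-46, -45, -40, -26, -6, 9, 30, 32, 47] -> [-46, -40, -26, -6, 30, 32] -> [46, 40, 26, 6, -30, -32] -> [-30, -32] -> [180, 192]

[96]; [84, 276]; [72]; [0]; [180, 192]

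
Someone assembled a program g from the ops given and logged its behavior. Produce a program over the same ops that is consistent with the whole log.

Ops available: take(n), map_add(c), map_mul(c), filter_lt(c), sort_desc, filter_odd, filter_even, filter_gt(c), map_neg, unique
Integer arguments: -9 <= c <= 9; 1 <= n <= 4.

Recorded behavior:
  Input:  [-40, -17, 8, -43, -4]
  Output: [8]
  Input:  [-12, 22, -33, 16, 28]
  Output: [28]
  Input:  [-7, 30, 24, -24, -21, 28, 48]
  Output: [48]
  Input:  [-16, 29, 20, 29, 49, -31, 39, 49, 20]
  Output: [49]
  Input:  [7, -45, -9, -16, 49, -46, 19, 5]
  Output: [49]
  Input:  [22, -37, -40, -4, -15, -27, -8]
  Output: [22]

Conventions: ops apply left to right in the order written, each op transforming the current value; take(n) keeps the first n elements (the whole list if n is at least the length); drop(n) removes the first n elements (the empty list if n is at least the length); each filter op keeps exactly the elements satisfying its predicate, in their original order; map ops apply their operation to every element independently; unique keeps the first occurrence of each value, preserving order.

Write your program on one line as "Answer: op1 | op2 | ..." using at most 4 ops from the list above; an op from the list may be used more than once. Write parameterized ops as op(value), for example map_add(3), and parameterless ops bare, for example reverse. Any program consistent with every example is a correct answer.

sort_desc | take(3) | take(1)

Check, running the answer program on each example:
  [-40, -17, 8, -43, -4] -> [8, -4, -17, -40, -43] -> [8, -4, -17] -> [8]
  [-12, 22, -33, 16, 28] -> [28, 22, 16, -12, -33] -> [28, 22, 16] -> [28]
  [-7, 30, 24, -24, -21, 28, 48] -> [48, 30, 28, 24, -7, -21, -24] -> [48, 30, 28] -> [48]
  [-16, 29, 20, 29, 49, -31, 39, 49, 20] -> [49, 49, 39, 29, 29, 20, 20, -16, -31] -> [49, 49, 39] -> [49]
  [7, -45, -9, -16, 49, -46, 19, 5] -> [49, 19, 7, 5, -9, -16, -45, -46] -> [49, 19, 7] -> [49]
  [22, -37, -40, -4, -15, -27, -8] -> [22, -4, -8, -15, -27, -37, -40] -> [22, -4, -8] -> [22]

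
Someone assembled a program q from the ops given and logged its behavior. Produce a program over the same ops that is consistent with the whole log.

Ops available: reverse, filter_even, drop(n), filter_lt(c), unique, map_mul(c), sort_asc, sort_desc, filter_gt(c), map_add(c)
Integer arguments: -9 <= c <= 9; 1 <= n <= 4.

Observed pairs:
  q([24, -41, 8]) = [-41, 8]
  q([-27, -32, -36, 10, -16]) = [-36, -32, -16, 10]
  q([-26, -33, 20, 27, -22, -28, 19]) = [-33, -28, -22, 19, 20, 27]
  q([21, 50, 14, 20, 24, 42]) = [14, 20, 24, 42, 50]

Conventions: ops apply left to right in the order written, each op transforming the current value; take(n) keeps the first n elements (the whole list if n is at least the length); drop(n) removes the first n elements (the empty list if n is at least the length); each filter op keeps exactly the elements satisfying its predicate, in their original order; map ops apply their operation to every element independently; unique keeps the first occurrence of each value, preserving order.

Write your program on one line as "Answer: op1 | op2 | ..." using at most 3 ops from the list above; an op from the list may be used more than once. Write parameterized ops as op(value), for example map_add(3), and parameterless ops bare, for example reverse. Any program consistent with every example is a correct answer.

drop(1) | sort_desc | reverse

Check, running the answer program on each example:
  [24, -41, 8] -> [-41, 8] -> [8, -41] -> [-41, 8]
  [-27, -32, -36, 10, -16] -> [-32, -36, 10, -16] -> [10, -16, -32, -36] -> [-36, -32, -16, 10]
  [-26, -33, 20, 27, -22, -28, 19] -> [-33, 20, 27, -22, -28, 19] -> [27, 20, 19, -22, -28, -33] -> [-33, -28, -22, 19, 20, 27]
  [21, 50, 14, 20, 24, 42] -> [50, 14, 20, 24, 42] -> [50, 42, 24, 20, 14] -> [14, 20, 24, 42, 50]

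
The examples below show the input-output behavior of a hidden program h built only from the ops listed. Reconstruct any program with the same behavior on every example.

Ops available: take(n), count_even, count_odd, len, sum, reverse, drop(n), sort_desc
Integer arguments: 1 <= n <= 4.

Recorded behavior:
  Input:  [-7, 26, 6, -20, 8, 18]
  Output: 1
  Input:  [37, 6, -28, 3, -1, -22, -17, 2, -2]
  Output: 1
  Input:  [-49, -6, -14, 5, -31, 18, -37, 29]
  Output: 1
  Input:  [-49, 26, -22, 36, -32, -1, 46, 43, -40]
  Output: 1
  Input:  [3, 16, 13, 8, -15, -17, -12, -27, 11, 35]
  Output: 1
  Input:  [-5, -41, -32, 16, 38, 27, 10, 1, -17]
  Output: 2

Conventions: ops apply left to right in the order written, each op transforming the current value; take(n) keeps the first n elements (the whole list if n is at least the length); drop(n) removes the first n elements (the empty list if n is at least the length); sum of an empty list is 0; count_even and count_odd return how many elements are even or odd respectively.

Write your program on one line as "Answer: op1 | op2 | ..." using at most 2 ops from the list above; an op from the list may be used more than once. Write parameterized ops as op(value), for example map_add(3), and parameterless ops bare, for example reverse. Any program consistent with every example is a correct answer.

take(2) | count_odd

Check, running the answer program on each example:
  [-7, 26, 6, -20, 8, 18] -> [-7, 26] -> 1
  [37, 6, -28, 3, -1, -22, -17, 2, -2] -> [37, 6] -> 1
  [-49, -6, -14, 5, -31, 18, -37, 29] -> [-49, -6] -> 1
  [-49, 26, -22, 36, -32, -1, 46, 43, -40] -> [-49, 26] -> 1
  [3, 16, 13, 8, -15, -17, -12, -27, 11, 35] -> [3, 16] -> 1
  [-5, -41, -32, 16, 38, 27, 10, 1, -17] -> [-5, -41] -> 2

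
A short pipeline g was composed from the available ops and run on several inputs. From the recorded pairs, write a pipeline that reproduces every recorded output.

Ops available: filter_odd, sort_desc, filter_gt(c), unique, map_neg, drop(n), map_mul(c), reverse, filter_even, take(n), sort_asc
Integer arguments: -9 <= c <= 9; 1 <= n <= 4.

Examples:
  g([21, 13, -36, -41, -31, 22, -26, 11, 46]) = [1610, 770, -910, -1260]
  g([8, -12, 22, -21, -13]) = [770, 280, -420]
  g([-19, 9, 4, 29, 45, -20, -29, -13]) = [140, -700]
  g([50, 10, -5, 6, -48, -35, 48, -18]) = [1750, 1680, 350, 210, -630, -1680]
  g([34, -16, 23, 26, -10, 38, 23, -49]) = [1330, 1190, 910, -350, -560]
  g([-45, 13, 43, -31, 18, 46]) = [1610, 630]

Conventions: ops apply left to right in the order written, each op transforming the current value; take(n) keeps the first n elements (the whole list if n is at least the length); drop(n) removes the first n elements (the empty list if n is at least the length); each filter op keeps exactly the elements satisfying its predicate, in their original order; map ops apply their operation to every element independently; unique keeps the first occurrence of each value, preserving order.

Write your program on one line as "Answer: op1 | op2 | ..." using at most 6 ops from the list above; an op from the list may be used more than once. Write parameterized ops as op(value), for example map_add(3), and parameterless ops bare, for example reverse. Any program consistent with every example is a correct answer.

sort_asc | map_mul(-5) | map_mul(-7) | reverse | filter_even

Check, running the answer program on each example:
  [21, 13, -36, -41, -31, 22, -26, 11, 46] -> [-41, -36, -31, -26, 11, 13, 21, 22, 46] -> [205, 180, 155, 130, -55, -65, -105, -110, -230] -> [-1435, -1260, -1085, -910, 385, 455, 735, 770, 1610] -> [1610, 770, 735, 455, 385, -910, -1085, -1260, -1435] -> [1610, 770, -910, -1260]
  [8, -12, 22, -21, -13] -> [-21, -13, -12, 8, 22] -> [105, 65, 60, -40, -110] -> [-735, -455, -420, 280, 770] -> [770, 280, -420, -455, -735] -> [770, 280, -420]
  [-19, 9, 4, 29, 45, -20, -29, -13] -> [-29, -20, -19, -13, 4, 9, 29, 45] -> [145, 100, 95, 65, -20, -45, -145, -225] -> [-1015, -700, -665, -455, 140, 315, 1015, 1575] -> [1575, 1015, 315, 140, -455, -665, -700, -1015] -> [140, -700]
  [50, 10, -5, 6, -48, -35, 48, -18] -> [-48, -35, -18, -5, 6, 10, 48, 50] -> [240, 175, 90, 25, -30, -50, -240, -250] -> [-1680, -1225, -630, -175, 210, 350, 1680, 1750] -> [1750, 1680, 350, 210, -175, -630, -1225, -1680] -> [1750, 1680, 350, 210, -630, -1680]
  [34, -16, 23, 26, -10, 38, 23, -49] -> [-49, -16, -10, 23, 23, 26, 34, 38] -> [245, 80, 50, -115, -115, -130, -170, -190] -> [-1715, -560, -350, 805, 805, 910, 1190, 1330] -> [1330, 1190, 910, 805, 805, -350, -560, -1715] -> [1330, 1190, 910, -350, -560]
  [-45, 13, 43, -31, 18, 46] -> [-45, -31, 13, 18, 43, 46] -> [225, 155, -65, -90, -215, -230] -> [-1575, -1085, 455, 630, 1505, 1610] -> [1610, 1505, 630, 455, -1085, -1575] -> [1610, 630]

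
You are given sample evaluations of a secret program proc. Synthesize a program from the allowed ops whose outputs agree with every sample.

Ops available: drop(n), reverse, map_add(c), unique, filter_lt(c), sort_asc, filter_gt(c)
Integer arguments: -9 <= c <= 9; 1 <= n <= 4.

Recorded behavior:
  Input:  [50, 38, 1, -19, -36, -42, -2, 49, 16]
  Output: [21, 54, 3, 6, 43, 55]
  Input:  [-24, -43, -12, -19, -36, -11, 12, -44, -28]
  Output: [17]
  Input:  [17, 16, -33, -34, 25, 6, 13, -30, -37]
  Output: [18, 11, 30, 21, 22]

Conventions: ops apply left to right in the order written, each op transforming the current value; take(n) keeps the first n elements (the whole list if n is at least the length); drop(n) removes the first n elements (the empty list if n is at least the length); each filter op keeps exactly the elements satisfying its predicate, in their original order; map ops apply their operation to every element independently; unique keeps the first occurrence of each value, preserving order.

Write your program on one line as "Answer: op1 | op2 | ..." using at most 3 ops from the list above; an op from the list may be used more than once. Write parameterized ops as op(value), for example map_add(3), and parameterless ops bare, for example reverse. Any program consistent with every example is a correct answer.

map_add(5) | filter_gt(1) | reverse

Check, running the answer program on each example:
  [50, 38, 1, -19, -36, -42, -2, 49, 16] -> [55, 43, 6, -14, -31, -37, 3, 54, 21] -> [55, 43, 6, 3, 54, 21] -> [21, 54, 3, 6, 43, 55]
  [-24, -43, -12, -19, -36, -11, 12, -44, -28] -> [-19, -38, -7, -14, -31, -6, 17, -39, -23] -> [17] -> [17]
  [17, 16, -33, -34, 25, 6, 13, -30, -37] -> [22, 21, -28, -29, 30, 11, 18, -25, -32] -> [22, 21, 30, 11, 18] -> [18, 11, 30, 21, 22]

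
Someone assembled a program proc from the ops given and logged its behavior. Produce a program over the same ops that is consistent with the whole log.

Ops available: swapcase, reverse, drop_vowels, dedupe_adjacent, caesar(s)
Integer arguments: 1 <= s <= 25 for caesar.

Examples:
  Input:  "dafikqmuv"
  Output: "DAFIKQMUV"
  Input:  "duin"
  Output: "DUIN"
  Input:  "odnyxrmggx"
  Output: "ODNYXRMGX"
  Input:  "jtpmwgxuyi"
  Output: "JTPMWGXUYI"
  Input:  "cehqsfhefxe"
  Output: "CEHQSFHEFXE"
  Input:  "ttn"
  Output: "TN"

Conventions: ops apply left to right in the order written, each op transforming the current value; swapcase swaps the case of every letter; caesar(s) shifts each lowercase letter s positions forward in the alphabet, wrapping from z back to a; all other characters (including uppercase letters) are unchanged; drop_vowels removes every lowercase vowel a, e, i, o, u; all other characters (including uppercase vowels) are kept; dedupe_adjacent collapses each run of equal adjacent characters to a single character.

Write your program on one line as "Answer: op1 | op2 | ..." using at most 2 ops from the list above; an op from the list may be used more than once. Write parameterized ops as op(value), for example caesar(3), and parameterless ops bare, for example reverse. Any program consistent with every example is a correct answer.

dedupe_adjacent | swapcase

Check, running the answer program on each example:
  "dafikqmuv" -> "dafikqmuv" -> "DAFIKQMUV"
  "duin" -> "duin" -> "DUIN"
  "odnyxrmggx" -> "odnyxrmgx" -> "ODNYXRMGX"
  "jtpmwgxuyi" -> "jtpmwgxuyi" -> "JTPMWGXUYI"
  "cehqsfhefxe" -> "cehqsfhefxe" -> "CEHQSFHEFXE"
  "ttn" -> "tn" -> "TN"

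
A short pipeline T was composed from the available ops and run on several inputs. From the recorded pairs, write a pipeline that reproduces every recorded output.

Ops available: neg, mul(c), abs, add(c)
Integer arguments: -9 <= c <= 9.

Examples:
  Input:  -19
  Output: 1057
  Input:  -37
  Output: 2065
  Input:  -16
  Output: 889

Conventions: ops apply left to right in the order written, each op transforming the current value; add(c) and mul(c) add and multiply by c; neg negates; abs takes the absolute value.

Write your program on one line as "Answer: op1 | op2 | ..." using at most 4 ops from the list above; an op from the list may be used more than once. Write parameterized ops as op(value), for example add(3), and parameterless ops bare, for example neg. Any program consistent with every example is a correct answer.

mul(8) | mul(-7) | add(-7)

Check, running the answer program on each example:
  -19 -> -152 -> 1064 -> 1057
  -37 -> -296 -> 2072 -> 2065
  -16 -> -128 -> 896 -> 889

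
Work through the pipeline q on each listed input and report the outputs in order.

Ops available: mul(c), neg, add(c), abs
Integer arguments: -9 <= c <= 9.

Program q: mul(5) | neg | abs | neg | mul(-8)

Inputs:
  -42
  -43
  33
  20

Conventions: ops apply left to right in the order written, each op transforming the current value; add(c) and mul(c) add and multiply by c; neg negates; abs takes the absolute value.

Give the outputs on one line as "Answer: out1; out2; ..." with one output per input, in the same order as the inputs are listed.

1680; 1720; 1320; 800

Execution, op by op:
  -42 -> -210 -> 210 -> 210 -> -210 -> 1680
  -43 -> -215 -> 215 -> 215 -> -215 -> 1720
  33 -> 165 -> -165 -> 165 -> -165 -> 1320
  20 -> 100 -> -100 -> 100 -> -100 -> 800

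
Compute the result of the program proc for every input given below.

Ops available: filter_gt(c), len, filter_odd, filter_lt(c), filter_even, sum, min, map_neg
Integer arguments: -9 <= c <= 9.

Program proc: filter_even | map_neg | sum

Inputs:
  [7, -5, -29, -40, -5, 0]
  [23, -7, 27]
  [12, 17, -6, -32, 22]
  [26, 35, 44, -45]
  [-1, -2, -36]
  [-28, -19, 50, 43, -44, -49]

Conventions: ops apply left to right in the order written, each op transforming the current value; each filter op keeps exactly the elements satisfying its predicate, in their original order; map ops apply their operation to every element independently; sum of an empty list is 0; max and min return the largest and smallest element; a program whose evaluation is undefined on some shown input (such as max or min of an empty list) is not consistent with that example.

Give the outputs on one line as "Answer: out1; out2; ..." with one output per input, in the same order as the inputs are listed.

Execution, op by op:
  [7, -5, -29, -40, -5, 0] -> [-40, 0] -> [40, 0] -> 40
  [23, -7, 27] -> [] -> [] -> 0
  [12, 17, -6, -32, 22] -> [12, -6, -32, 22] -> [-12, 6, 32, -22] -> 4
  [26, 35, 44, -45] -> [26, 44] -> [-26, -44] -> -70
  [-1, -2, -36] -> [-2, -36] -> [2, 36] -> 38
  [-28, -19, 50, 43, -44, -49] -> [-28, 50, -44] -> [28, -50, 44] -> 22

40; 0; 4; -70; 38; 22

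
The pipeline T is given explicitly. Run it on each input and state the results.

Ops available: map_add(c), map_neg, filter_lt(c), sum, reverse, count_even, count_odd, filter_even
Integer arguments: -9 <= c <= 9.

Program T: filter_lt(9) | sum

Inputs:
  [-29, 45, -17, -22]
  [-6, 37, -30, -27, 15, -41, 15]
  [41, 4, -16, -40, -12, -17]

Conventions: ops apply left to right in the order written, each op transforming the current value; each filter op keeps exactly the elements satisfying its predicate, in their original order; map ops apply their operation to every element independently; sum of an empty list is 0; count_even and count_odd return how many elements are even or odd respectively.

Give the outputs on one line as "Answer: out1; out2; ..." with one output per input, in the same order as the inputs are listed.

Execution, op by op:
  [-29, 45, -17, -22] -> [-29, -17, -22] -> -68
  [-6, 37, -30, -27, 15, -41, 15] -> [-6, -30, -27, -41] -> -104
  [41, 4, -16, -40, -12, -17] -> [4, -16, -40, -12, -17] -> -81

-68; -104; -81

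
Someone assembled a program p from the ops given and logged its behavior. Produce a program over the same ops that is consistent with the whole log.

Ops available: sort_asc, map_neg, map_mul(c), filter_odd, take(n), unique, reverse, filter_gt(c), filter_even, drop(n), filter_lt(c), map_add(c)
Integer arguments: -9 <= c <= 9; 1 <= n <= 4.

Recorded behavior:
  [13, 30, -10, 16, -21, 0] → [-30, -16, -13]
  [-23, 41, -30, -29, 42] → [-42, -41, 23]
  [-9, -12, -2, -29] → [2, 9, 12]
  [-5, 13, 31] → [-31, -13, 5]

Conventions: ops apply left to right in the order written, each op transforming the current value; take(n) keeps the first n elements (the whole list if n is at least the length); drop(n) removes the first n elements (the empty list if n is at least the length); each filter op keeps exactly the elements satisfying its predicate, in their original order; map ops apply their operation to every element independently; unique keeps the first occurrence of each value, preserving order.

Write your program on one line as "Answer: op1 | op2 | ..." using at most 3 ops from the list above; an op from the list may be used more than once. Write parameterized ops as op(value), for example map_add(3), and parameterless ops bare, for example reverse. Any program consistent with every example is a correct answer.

map_neg | sort_asc | take(3)

Check, running the answer program on each example:
  [13, 30, -10, 16, -21, 0] -> [-13, -30, 10, -16, 21, 0] -> [-30, -16, -13, 0, 10, 21] -> [-30, -16, -13]
  [-23, 41, -30, -29, 42] -> [23, -41, 30, 29, -42] -> [-42, -41, 23, 29, 30] -> [-42, -41, 23]
  [-9, -12, -2, -29] -> [9, 12, 2, 29] -> [2, 9, 12, 29] -> [2, 9, 12]
  [-5, 13, 31] -> [5, -13, -31] -> [-31, -13, 5] -> [-31, -13, 5]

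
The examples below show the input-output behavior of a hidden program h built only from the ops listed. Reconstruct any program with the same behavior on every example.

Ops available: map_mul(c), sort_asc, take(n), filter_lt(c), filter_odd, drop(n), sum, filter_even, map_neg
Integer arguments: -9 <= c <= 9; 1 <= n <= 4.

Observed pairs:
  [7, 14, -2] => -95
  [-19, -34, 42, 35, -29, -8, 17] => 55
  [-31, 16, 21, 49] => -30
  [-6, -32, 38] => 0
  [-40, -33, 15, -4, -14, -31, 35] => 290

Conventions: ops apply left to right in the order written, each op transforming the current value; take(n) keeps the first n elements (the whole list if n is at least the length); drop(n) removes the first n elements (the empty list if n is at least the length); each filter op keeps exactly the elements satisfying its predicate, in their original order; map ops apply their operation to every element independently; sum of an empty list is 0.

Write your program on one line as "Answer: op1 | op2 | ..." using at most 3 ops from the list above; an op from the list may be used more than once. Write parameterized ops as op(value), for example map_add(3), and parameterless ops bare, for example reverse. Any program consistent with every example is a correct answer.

map_mul(-5) | take(3) | sum

Check, running the answer program on each example:
  [7, 14, -2] -> [-35, -70, 10] -> [-35, -70, 10] -> -95
  [-19, -34, 42, 35, -29, -8, 17] -> [95, 170, -210, -175, 145, 40, -85] -> [95, 170, -210] -> 55
  [-31, 16, 21, 49] -> [155, -80, -105, -245] -> [155, -80, -105] -> -30
  [-6, -32, 38] -> [30, 160, -190] -> [30, 160, -190] -> 0
  [-40, -33, 15, -4, -14, -31, 35] -> [200, 165, -75, 20, 70, 155, -175] -> [200, 165, -75] -> 290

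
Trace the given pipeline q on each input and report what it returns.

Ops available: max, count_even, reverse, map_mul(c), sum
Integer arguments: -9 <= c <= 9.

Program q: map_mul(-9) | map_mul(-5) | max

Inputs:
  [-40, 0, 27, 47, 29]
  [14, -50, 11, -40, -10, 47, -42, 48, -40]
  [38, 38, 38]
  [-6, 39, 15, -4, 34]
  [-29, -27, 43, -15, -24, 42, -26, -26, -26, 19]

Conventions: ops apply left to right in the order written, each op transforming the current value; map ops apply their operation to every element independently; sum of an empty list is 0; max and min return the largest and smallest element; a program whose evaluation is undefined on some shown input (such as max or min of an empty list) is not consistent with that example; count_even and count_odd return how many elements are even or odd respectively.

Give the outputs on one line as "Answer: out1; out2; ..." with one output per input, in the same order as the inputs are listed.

Execution, op by op:
  [-40, 0, 27, 47, 29] -> [360, 0, -243, -423, -261] -> [-1800, 0, 1215, 2115, 1305] -> 2115
  [14, -50, 11, -40, -10, 47, -42, 48, -40] -> [-126, 450, -99, 360, 90, -423, 378, -432, 360] -> [630, -2250, 495, -1800, -450, 2115, -1890, 2160, -1800] -> 2160
  [38, 38, 38] -> [-342, -342, -342] -> [1710, 1710, 1710] -> 1710
  [-6, 39, 15, -4, 34] -> [54, -351, -135, 36, -306] -> [-270, 1755, 675, -180, 1530] -> 1755
  [-29, -27, 43, -15, -24, 42, -26, -26, -26, 19] -> [261, 243, -387, 135, 216, -378, 234, 234, 234, -171] -> [-1305, -1215, 1935, -675, -1080, 1890, -1170, -1170, -1170, 855] -> 1935

2115; 2160; 1710; 1755; 1935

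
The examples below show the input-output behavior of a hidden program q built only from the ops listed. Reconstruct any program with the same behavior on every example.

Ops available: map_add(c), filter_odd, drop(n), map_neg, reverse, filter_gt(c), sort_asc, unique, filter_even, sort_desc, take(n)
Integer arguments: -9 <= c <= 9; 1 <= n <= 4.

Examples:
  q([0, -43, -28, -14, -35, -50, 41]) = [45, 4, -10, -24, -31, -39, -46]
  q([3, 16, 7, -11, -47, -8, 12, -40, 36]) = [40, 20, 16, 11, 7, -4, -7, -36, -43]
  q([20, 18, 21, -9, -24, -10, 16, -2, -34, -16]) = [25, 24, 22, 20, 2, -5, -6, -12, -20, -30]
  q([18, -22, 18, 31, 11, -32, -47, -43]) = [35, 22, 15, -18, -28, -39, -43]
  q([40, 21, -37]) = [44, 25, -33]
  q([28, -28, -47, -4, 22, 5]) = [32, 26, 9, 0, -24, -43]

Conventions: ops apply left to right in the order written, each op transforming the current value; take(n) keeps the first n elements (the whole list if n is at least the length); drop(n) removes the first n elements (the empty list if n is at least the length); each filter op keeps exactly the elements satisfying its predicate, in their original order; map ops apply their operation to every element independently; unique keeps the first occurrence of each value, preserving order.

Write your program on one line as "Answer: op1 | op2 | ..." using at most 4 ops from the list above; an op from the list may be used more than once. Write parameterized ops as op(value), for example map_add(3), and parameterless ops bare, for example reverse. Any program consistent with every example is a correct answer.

unique | sort_asc | map_add(4) | reverse

Check, running the answer program on each example:
  [0, -43, -28, -14, -35, -50, 41] -> [0, -43, -28, -14, -35, -50, 41] -> [-50, -43, -35, -28, -14, 0, 41] -> [-46, -39, -31, -24, -10, 4, 45] -> [45, 4, -10, -24, -31, -39, -46]
  [3, 16, 7, -11, -47, -8, 12, -40, 36] -> [3, 16, 7, -11, -47, -8, 12, -40, 36] -> [-47, -40, -11, -8, 3, 7, 12, 16, 36] -> [-43, -36, -7, -4, 7, 11, 16, 20, 40] -> [40, 20, 16, 11, 7, -4, -7, -36, -43]
  [20, 18, 21, -9, -24, -10, 16, -2, -34, -16] -> [20, 18, 21, -9, -24, -10, 16, -2, -34, -16] -> [-34, -24, -16, -10, -9, -2, 16, 18, 20, 21] -> [-30, -20, -12, -6, -5, 2, 20, 22, 24, 25] -> [25, 24, 22, 20, 2, -5, -6, -12, -20, -30]
  [18, -22, 18, 31, 11, -32, -47, -43] -> [18, -22, 31, 11, -32, -47, -43] -> [-47, -43, -32, -22, 11, 18, 31] -> [-43, -39, -28, -18, 15, 22, 35] -> [35, 22, 15, -18, -28, -39, -43]
  [40, 21, -37] -> [40, 21, -37] -> [-37, 21, 40] -> [-33, 25, 44] -> [44, 25, -33]
  [28, -28, -47, -4, 22, 5] -> [28, -28, -47, -4, 22, 5] -> [-47, -28, -4, 5, 22, 28] -> [-43, -24, 0, 9, 26, 32] -> [32, 26, 9, 0, -24, -43]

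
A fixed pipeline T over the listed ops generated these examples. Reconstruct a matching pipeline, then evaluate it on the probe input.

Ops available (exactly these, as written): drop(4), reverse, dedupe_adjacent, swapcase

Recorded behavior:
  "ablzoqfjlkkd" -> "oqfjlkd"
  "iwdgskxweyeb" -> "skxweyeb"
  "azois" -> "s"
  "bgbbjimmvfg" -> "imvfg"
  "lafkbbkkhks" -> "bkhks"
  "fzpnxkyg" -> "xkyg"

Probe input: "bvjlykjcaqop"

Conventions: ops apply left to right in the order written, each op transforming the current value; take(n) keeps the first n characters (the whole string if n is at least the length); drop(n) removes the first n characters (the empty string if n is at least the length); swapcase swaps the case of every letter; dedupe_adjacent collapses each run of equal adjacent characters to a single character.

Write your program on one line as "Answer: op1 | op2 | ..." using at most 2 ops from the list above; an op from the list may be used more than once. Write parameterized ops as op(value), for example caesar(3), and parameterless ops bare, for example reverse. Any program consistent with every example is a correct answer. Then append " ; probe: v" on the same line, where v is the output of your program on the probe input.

dedupe_adjacent | drop(4) ; probe: "ykjcaqop"

Check, running the answer program on each example:
  "ablzoqfjlkkd" -> "ablzoqfjlkd" -> "oqfjlkd"
  "iwdgskxweyeb" -> "iwdgskxweyeb" -> "skxweyeb"
  "azois" -> "azois" -> "s"
  "bgbbjimmvfg" -> "bgbjimvfg" -> "imvfg"
  "lafkbbkkhks" -> "lafkbkhks" -> "bkhks"
  "fzpnxkyg" -> "fzpnxkyg" -> "xkyg"
  probe: "bvjlykjcaqop" -> "bvjlykjcaqop" -> "ykjcaqop"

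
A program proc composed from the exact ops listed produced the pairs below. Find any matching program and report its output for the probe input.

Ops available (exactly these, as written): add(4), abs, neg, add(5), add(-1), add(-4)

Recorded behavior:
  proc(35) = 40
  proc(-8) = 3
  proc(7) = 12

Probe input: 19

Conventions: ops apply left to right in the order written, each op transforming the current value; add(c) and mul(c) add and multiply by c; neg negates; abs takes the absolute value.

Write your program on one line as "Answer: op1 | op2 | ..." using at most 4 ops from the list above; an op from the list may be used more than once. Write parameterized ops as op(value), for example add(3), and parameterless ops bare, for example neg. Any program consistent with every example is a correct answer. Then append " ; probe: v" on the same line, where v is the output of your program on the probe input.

add(5) | neg | abs ; probe: 24

Check, running the answer program on each example:
  35 -> 40 -> -40 -> 40
  -8 -> -3 -> 3 -> 3
  7 -> 12 -> -12 -> 12
  probe: 19 -> 24 -> -24 -> 24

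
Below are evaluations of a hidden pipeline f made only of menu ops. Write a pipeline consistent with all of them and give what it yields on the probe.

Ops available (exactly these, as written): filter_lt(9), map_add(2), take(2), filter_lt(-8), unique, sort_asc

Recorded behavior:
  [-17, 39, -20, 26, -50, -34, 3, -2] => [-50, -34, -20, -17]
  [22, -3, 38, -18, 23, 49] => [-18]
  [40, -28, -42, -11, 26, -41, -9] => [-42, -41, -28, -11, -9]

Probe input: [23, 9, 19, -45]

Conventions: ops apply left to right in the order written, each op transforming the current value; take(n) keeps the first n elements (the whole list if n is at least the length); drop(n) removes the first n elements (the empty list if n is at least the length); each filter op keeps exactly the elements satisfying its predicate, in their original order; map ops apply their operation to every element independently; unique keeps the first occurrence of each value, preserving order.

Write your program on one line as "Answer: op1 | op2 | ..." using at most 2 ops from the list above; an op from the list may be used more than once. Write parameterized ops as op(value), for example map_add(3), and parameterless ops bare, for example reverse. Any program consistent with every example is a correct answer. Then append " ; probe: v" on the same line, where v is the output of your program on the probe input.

sort_asc | filter_lt(-8) ; probe: [-45]

Check, running the answer program on each example:
  [-17, 39, -20, 26, -50, -34, 3, -2] -> [-50, -34, -20, -17, -2, 3, 26, 39] -> [-50, -34, -20, -17]
  [22, -3, 38, -18, 23, 49] -> [-18, -3, 22, 23, 38, 49] -> [-18]
  [40, -28, -42, -11, 26, -41, -9] -> [-42, -41, -28, -11, -9, 26, 40] -> [-42, -41, -28, -11, -9]
  probe: [23, 9, 19, -45] -> [-45, 9, 19, 23] -> [-45]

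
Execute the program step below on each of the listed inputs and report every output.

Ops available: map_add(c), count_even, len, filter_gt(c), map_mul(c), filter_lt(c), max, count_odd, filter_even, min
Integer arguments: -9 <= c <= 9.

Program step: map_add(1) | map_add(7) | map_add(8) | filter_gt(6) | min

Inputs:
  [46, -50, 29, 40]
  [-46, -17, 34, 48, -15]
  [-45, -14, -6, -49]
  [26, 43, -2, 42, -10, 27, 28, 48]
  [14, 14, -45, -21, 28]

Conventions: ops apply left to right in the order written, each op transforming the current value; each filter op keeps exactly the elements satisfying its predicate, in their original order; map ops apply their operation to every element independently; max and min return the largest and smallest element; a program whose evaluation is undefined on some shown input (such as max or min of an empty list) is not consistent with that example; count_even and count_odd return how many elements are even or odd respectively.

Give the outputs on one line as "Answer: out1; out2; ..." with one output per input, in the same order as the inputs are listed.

45; 50; 10; 14; 30

Execution, op by op:
  [46, -50, 29, 40] -> [47, -49, 30, 41] -> [54, -42, 37, 48] -> [62, -34, 45, 56] -> [62, 45, 56] -> 45
  [-46, -17, 34, 48, -15] -> [-45, -16, 35, 49, -14] -> [-38, -9, 42, 56, -7] -> [-30, -1, 50, 64, 1] -> [50, 64] -> 50
  [-45, -14, -6, -49] -> [-44, -13, -5, -48] -> [-37, -6, 2, -41] -> [-29, 2, 10, -33] -> [10] -> 10
  [26, 43, -2, 42, -10, 27, 28, 48] -> [27, 44, -1, 43, -9, 28, 29, 49] -> [34, 51, 6, 50, -2, 35, 36, 56] -> [42, 59, 14, 58, 6, 43, 44, 64] -> [42, 59, 14, 58, 43, 44, 64] -> 14
  [14, 14, -45, -21, 28] -> [15, 15, -44, -20, 29] -> [22, 22, -37, -13, 36] -> [30, 30, -29, -5, 44] -> [30, 30, 44] -> 30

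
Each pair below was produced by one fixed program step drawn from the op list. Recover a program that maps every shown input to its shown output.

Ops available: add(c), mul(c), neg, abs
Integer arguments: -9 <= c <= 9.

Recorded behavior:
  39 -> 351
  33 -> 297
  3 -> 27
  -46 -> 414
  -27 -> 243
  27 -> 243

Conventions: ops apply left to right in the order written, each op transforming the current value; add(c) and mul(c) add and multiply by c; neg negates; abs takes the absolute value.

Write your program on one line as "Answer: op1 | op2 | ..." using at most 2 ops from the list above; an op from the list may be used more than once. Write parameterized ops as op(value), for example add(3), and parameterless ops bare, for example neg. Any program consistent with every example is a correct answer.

mul(-9) | abs

Check, running the answer program on each example:
  39 -> -351 -> 351
  33 -> -297 -> 297
  3 -> -27 -> 27
  -46 -> 414 -> 414
  -27 -> 243 -> 243
  27 -> -243 -> 243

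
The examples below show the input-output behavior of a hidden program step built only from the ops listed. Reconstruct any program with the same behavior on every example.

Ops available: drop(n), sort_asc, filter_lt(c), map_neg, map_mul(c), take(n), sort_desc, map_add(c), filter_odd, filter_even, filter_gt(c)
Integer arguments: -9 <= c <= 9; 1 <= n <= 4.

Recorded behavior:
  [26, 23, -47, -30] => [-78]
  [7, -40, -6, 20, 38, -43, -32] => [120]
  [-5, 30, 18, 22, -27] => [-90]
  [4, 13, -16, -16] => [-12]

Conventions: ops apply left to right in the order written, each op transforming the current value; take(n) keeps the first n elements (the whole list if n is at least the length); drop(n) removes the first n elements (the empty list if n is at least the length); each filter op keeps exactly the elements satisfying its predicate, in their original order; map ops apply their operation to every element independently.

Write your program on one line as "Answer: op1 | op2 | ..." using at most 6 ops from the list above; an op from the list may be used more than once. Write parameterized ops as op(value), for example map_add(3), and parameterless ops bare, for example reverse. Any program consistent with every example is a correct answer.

take(2) | sort_desc | map_mul(-3) | sort_desc | filter_even

Check, running the answer program on each example:
  [26, 23, -47, -30] -> [26, 23] -> [26, 23] -> [-78, -69] -> [-69, -78] -> [-78]
  [7, -40, -6, 20, 38, -43, -32] -> [7, -40] -> [7, -40] -> [-21, 120] -> [120, -21] -> [120]
  [-5, 30, 18, 22, -27] -> [-5, 30] -> [30, -5] -> [-90, 15] -> [15, -90] -> [-90]
  [4, 13, -16, -16] -> [4, 13] -> [13, 4] -> [-39, -12] -> [-12, -39] -> [-12]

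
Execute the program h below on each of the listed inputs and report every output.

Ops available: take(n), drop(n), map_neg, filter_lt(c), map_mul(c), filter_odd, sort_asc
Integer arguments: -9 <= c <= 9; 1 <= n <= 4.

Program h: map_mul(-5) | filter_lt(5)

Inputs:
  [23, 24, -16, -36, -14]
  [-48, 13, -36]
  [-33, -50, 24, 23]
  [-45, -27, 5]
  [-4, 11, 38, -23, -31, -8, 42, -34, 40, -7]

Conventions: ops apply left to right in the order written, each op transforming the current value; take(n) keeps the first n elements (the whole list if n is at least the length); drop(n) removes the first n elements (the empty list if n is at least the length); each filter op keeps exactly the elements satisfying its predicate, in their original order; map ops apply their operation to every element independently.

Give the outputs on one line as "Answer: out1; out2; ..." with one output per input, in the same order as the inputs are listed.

Execution, op by op:
  [23, 24, -16, -36, -14] -> [-115, -120, 80, 180, 70] -> [-115, -120]
  [-48, 13, -36] -> [240, -65, 180] -> [-65]
  [-33, -50, 24, 23] -> [165, 250, -120, -115] -> [-120, -115]
  [-45, -27, 5] -> [225, 135, -25] -> [-25]
  [-4, 11, 38, -23, -31, -8, 42, -34, 40, -7] -> [20, -55, -190, 115, 155, 40, -210, 170, -200, 35] -> [-55, -190, -210, -200]

[-115, -120]; [-65]; [-120, -115]; [-25]; [-55, -190, -210, -200]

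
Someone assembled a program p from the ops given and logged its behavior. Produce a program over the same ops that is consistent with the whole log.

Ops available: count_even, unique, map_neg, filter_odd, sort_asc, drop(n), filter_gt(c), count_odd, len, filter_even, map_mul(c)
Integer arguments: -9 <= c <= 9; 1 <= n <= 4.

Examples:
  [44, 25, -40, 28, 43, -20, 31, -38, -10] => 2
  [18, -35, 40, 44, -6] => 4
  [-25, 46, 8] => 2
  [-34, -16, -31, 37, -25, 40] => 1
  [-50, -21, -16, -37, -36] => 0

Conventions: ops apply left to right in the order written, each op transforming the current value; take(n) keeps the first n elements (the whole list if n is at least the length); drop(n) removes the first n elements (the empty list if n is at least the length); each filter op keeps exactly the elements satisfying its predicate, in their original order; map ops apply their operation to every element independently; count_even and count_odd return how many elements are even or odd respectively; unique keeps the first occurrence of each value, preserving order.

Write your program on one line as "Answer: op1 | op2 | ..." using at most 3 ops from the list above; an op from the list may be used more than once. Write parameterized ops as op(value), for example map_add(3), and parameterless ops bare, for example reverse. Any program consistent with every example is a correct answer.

filter_gt(-9) | count_even

Check, running the answer program on each example:
  [44, 25, -40, 28, 43, -20, 31, -38, -10] -> [44, 25, 28, 43, 31] -> 2
  [18, -35, 40, 44, -6] -> [18, 40, 44, -6] -> 4
  [-25, 46, 8] -> [46, 8] -> 2
  [-34, -16, -31, 37, -25, 40] -> [37, 40] -> 1
  [-50, -21, -16, -37, -36] -> [] -> 0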